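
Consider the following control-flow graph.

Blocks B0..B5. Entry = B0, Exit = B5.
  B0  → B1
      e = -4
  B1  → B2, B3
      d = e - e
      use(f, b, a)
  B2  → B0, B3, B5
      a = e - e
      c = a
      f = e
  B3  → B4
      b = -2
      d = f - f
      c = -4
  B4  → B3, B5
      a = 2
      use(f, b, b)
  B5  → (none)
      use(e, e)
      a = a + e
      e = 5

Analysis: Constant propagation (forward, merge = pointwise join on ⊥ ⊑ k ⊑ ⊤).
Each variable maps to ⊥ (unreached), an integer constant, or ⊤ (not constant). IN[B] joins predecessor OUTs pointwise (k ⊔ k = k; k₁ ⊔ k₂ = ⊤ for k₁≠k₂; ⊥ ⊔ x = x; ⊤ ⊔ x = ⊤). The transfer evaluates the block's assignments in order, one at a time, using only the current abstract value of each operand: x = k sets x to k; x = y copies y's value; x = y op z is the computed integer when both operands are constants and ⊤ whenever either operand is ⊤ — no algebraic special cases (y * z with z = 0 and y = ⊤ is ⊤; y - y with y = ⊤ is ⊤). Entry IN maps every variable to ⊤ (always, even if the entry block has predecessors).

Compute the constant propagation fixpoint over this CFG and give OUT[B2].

Answer: {a: 0, b: ⊤, c: 0, d: 0, e: -4, f: -4}

Working:
Converged values:
  B0:   IN=(all ⊤)   OUT={e:-4; rest ⊤}
  B1:   IN={e:-4; rest ⊤}   OUT={d:0, e:-4; rest ⊤}
  B2:   IN={d:0, e:-4; rest ⊤}   OUT={a:0, c:0, d:0, e:-4, f:-4; rest ⊤}
  B3:   IN={e:-4; rest ⊤}   OUT={b:-2, c:-4, e:-4; rest ⊤}
  B4:   IN={b:-2, c:-4, e:-4; rest ⊤}   OUT={a:2, b:-2, c:-4, e:-4; rest ⊤}
  B5:   IN={e:-4; rest ⊤}   OUT={e:5; rest ⊤}

Merge at B2: IN[B2] = OUT[B1] = {a: ⊤, b: ⊤, c: ⊤, d: 0, e: -4, f: ⊤}
Applying B2's transfer function to that IN value gives OUT[B2] (row B2 above).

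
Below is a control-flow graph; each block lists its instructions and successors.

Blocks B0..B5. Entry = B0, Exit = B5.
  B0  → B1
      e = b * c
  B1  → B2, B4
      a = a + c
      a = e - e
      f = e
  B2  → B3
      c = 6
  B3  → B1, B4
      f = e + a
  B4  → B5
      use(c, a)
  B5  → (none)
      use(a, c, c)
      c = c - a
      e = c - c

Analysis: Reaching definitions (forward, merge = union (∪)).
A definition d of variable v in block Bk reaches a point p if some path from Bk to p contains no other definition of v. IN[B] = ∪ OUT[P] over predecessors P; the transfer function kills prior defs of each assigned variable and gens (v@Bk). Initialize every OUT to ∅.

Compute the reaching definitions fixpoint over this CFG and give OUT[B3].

Per-block solution:
  B0:   IN={}   OUT={e@B0}
  B1:   IN={a@B1, c@B2, e@B0, f@B3}   OUT={a@B1, c@B2, e@B0, f@B1}
  B2:   IN={a@B1, c@B2, e@B0, f@B1}   OUT={a@B1, c@B2, e@B0, f@B1}
  B3:   IN={a@B1, c@B2, e@B0, f@B1}   OUT={a@B1, c@B2, e@B0, f@B3}
  B4:   IN={a@B1, c@B2, e@B0, f@B1, f@B3}   OUT={a@B1, c@B2, e@B0, f@B1, f@B3}
  B5:   IN={a@B1, c@B2, e@B0, f@B1, f@B3}   OUT={a@B1, c@B5, e@B5, f@B1, f@B3}

Merge at B3: IN[B3] = OUT[B2] = {a@B1, c@B2, e@B0, f@B1}
Applying B3's transfer function to that IN value gives OUT[B3] (row B3 above).

Answer: {a@B1, c@B2, e@B0, f@B3}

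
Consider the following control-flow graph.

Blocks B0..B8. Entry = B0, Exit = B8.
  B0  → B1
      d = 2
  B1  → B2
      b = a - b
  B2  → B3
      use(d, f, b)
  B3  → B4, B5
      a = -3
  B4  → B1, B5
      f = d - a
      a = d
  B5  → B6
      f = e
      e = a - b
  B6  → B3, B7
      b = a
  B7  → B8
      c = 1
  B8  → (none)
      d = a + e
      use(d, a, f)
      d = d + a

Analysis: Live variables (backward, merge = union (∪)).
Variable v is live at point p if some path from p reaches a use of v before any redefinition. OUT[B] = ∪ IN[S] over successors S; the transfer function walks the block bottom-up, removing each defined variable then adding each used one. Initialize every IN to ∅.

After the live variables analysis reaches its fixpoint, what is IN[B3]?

Converged values:
  B0: | IN={a, b, e, f} | OUT={a, b, d, e, f}
  B1: | IN={a, b, d, e, f} | OUT={b, d, e, f}
  B2: | IN={b, d, e, f} | OUT={b, d, e}
  B3: | IN={b, d, e} | OUT={a, b, d, e}
  B4: | IN={a, b, d, e} | OUT={a, b, d, e, f}
  B5: | IN={a, b, d, e} | OUT={a, d, e, f}
  B6: | IN={a, d, e, f} | OUT={a, b, d, e, f}
  B7: | IN={a, e, f} | OUT={a, e, f}
  B8: | IN={a, e, f} | OUT={}

Merge at B3: OUT[B3] = IN[B4] ⊔ IN[B5] = {a, b, d, e}
Applying B3's transfer function to that OUT value gives IN[B3] (row B3 above).

Answer: {b, d, e}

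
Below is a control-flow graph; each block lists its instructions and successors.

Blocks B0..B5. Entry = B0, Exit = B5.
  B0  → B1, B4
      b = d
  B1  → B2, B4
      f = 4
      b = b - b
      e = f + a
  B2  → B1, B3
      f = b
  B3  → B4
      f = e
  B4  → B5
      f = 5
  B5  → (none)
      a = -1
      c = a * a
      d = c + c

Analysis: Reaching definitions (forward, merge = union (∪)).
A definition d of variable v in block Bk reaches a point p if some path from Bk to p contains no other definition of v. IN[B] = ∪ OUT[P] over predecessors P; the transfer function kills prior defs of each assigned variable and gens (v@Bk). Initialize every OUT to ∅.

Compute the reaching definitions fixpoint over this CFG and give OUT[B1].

Answer: {b@B1, e@B1, f@B1}

Derivation:
Converged values:
  B0:   IN={}   OUT={b@B0}
  B1:   IN={b@B0, b@B1, e@B1, f@B2}   OUT={b@B1, e@B1, f@B1}
  B2:   IN={b@B1, e@B1, f@B1}   OUT={b@B1, e@B1, f@B2}
  B3:   IN={b@B1, e@B1, f@B2}   OUT={b@B1, e@B1, f@B3}
  B4:   IN={b@B0, b@B1, e@B1, f@B1, f@B3}   OUT={b@B0, b@B1, e@B1, f@B4}
  B5:   IN={b@B0, b@B1, e@B1, f@B4}   OUT={a@B5, b@B0, b@B1, c@B5, d@B5, e@B1, f@B4}

Merge at B1: IN[B1] = OUT[B0] ⊔ OUT[B2] = {b@B0, b@B1, e@B1, f@B2}
Applying B1's transfer function to that IN value gives OUT[B1] (row B1 above).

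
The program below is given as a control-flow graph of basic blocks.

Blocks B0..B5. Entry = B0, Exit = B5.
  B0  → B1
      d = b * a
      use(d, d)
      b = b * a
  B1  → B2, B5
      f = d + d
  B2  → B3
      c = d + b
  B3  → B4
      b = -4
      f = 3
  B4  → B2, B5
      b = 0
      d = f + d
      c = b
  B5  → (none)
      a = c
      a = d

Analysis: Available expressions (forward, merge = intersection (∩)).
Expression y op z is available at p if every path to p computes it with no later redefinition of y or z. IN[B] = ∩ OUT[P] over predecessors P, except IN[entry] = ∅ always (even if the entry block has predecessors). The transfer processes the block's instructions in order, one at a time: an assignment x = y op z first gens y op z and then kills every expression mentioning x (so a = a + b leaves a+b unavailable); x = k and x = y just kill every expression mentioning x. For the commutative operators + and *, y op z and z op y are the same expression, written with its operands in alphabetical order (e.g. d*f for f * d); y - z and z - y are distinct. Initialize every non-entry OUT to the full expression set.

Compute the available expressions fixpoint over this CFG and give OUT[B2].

Fixpoint table:
  B0:  IN={}  OUT={}
  B1:  IN={}  OUT={d+d}
  B2:  IN={}  OUT={b+d}
  B3:  IN={b+d}  OUT={}
  B4:  IN={}  OUT={}
  B5:  IN={}  OUT={}

Merge at B2: IN[B2] = OUT[B1] ∩ OUT[B4] = {}
Applying B2's transfer function to that IN value gives OUT[B2] (row B2 above).

Answer: {b+d}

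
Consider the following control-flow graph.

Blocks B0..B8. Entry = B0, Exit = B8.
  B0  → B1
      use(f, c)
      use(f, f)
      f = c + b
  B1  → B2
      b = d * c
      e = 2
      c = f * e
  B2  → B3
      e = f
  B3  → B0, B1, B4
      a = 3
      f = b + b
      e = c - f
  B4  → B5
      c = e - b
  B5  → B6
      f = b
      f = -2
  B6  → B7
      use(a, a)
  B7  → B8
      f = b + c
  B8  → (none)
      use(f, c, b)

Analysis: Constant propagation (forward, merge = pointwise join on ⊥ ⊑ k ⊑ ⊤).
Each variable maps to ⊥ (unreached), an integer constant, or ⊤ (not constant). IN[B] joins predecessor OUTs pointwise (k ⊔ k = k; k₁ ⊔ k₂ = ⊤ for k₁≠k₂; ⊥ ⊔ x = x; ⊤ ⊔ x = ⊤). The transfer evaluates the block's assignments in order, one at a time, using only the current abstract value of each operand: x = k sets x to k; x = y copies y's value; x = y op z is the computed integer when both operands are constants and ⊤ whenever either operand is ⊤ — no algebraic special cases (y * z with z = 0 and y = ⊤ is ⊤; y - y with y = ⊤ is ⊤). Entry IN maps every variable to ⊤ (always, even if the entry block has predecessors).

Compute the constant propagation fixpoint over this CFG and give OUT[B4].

Answer: {a: 3, b: ⊤, c: ⊤, d: ⊤, e: ⊤, f: ⊤}

Derivation:
Fixpoint table:
  B0: | IN=(all ⊤) | OUT=(all ⊤)
  B1: | IN=(all ⊤) | OUT={e:2; rest ⊤}
  B2: | IN={e:2; rest ⊤} | OUT=(all ⊤)
  B3: | IN=(all ⊤) | OUT={a:3; rest ⊤}
  B4: | IN={a:3; rest ⊤} | OUT={a:3; rest ⊤}
  B5: | IN={a:3; rest ⊤} | OUT={a:3, f:-2; rest ⊤}
  B6: | IN={a:3, f:-2; rest ⊤} | OUT={a:3, f:-2; rest ⊤}
  B7: | IN={a:3, f:-2; rest ⊤} | OUT={a:3; rest ⊤}
  B8: | IN={a:3; rest ⊤} | OUT={a:3; rest ⊤}

Merge at B4: IN[B4] = OUT[B3] = {a: 3, b: ⊤, c: ⊤, d: ⊤, e: ⊤, f: ⊤}
Applying B4's transfer function to that IN value gives OUT[B4] (row B4 above).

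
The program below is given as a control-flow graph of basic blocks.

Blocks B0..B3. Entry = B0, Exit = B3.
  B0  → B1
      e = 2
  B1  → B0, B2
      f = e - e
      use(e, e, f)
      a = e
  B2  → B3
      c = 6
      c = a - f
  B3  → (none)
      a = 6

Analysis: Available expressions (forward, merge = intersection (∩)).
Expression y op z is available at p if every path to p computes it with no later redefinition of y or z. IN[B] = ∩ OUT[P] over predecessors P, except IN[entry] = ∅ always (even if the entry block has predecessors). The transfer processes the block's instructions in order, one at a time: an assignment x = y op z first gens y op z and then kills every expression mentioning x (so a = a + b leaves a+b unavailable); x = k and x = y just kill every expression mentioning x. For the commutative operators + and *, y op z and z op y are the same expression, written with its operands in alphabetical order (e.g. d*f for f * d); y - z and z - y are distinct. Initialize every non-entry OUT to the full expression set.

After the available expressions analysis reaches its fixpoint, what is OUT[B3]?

Answer: {e-e}

Trace:
Per-block solution:
  B0:  IN={}  OUT={}
  B1:  IN={}  OUT={e-e}
  B2:  IN={e-e}  OUT={a-f, e-e}
  B3:  IN={a-f, e-e}  OUT={e-e}

Merge at B3: IN[B3] = OUT[B2] = {a-f, e-e}
Applying B3's transfer function to that IN value gives OUT[B3] (row B3 above).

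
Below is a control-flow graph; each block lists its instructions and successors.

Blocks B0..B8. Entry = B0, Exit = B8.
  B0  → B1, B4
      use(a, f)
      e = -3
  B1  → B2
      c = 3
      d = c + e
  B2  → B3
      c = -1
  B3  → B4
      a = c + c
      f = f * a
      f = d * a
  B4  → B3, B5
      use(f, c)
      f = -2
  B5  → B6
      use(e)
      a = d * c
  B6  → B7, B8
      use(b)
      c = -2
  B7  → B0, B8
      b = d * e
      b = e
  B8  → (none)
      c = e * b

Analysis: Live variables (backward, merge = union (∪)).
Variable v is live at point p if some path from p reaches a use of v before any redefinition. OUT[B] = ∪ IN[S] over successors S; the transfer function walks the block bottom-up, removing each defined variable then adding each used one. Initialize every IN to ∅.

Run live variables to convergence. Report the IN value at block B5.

Answer: {b, c, d, e, f}

Working:
Fixpoint table:
  B0: | IN={a, b, c, d, f} | OUT={b, c, d, e, f}
  B1: | IN={b, e, f} | OUT={b, d, e, f}
  B2: | IN={b, d, e, f} | OUT={b, c, d, e, f}
  B3: | IN={b, c, d, e, f} | OUT={b, c, d, e, f}
  B4: | IN={b, c, d, e, f} | OUT={b, c, d, e, f}
  B5: | IN={b, c, d, e, f} | OUT={a, b, d, e, f}
  B6: | IN={a, b, d, e, f} | OUT={a, b, c, d, e, f}
  B7: | IN={a, c, d, e, f} | OUT={a, b, c, d, e, f}
  B8: | IN={b, e} | OUT={}

Merge at B5: OUT[B5] = IN[B6] = {a, b, d, e, f}
Applying B5's transfer function to that OUT value gives IN[B5] (row B5 above).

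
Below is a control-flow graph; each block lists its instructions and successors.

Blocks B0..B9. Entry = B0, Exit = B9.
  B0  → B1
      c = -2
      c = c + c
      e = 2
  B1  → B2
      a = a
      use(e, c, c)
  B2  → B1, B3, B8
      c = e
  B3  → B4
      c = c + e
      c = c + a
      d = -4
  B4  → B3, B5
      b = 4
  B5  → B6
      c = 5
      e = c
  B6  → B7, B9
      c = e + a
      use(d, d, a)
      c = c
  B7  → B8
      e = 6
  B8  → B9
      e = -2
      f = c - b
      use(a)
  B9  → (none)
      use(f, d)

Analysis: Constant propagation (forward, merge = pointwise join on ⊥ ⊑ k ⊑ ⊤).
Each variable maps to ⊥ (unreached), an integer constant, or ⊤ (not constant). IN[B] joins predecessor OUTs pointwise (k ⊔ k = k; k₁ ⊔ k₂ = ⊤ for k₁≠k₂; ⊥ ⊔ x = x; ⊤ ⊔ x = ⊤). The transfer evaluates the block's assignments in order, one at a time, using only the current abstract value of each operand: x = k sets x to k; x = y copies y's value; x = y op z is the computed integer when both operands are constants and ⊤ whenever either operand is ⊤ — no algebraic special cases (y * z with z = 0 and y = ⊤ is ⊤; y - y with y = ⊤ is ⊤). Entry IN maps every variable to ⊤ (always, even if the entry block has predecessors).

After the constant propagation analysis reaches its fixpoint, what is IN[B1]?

Per-block solution:
  B0:   IN=(all ⊤)   OUT={c:-4, e:2; rest ⊤}
  B1:   IN={e:2; rest ⊤}   OUT={e:2; rest ⊤}
  B2:   IN={e:2; rest ⊤}   OUT={c:2, e:2; rest ⊤}
  B3:   IN={e:2; rest ⊤}   OUT={d:-4, e:2; rest ⊤}
  B4:   IN={d:-4, e:2; rest ⊤}   OUT={b:4, d:-4, e:2; rest ⊤}
  B5:   IN={b:4, d:-4, e:2; rest ⊤}   OUT={b:4, c:5, d:-4, e:5; rest ⊤}
  B6:   IN={b:4, c:5, d:-4, e:5; rest ⊤}   OUT={b:4, d:-4, e:5; rest ⊤}
  B7:   IN={b:4, d:-4, e:5; rest ⊤}   OUT={b:4, d:-4, e:6; rest ⊤}
  B8:   IN=(all ⊤)   OUT={e:-2; rest ⊤}
  B9:   IN=(all ⊤)   OUT=(all ⊤)

Merge at B1: IN[B1] = OUT[B0] ⊔ OUT[B2] = {a: ⊤, b: ⊤, c: ⊤, d: ⊤, e: 2, f: ⊤}

Answer: {a: ⊤, b: ⊤, c: ⊤, d: ⊤, e: 2, f: ⊤}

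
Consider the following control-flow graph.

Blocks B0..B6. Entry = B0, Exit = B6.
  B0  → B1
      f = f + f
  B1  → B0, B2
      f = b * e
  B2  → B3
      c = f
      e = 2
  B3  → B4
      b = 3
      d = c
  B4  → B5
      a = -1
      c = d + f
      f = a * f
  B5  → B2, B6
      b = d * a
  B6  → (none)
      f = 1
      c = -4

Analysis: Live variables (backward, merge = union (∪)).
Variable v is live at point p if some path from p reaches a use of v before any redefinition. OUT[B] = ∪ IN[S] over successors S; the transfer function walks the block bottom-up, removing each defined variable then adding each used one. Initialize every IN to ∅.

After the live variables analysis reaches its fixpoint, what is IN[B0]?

Answer: {b, e, f}

Trace:
Fixpoint table:
  B0:   IN={b, e, f}   OUT={b, e}
  B1:   IN={b, e}   OUT={b, e, f}
  B2:   IN={f}   OUT={c, f}
  B3:   IN={c, f}   OUT={d, f}
  B4:   IN={d, f}   OUT={a, d, f}
  B5:   IN={a, d, f}   OUT={f}
  B6:   IN={}   OUT={}

Merge at B0: OUT[B0] = IN[B1] = {b, e}
Applying B0's transfer function to that OUT value gives IN[B0] (row B0 above).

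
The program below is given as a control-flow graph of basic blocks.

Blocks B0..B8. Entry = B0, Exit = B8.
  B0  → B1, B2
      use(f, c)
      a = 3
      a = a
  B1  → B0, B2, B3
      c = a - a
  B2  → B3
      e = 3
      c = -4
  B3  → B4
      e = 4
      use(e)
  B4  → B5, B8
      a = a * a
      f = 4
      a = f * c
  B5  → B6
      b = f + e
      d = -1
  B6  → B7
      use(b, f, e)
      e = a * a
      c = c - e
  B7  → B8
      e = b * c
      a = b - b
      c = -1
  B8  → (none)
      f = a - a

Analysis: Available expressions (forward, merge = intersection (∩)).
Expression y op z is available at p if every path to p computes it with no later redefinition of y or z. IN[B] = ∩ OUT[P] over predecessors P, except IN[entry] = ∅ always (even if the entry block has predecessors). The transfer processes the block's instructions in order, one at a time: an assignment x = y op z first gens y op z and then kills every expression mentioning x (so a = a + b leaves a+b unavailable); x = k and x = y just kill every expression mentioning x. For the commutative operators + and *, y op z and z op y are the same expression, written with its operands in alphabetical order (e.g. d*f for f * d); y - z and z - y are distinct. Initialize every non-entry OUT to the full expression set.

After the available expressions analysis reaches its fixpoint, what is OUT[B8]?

Answer: {a-a}

Working:
Per-block solution:
  B0:  IN={}  OUT={}
  B1:  IN={}  OUT={a-a}
  B2:  IN={}  OUT={}
  B3:  IN={}  OUT={}
  B4:  IN={}  OUT={c*f}
  B5:  IN={c*f}  OUT={c*f, e+f}
  B6:  IN={c*f, e+f}  OUT={a*a}
  B7:  IN={a*a}  OUT={b-b}
  B8:  IN={}  OUT={a-a}

Merge at B8: IN[B8] = OUT[B4] ∩ OUT[B7] = {}
Applying B8's transfer function to that IN value gives OUT[B8] (row B8 above).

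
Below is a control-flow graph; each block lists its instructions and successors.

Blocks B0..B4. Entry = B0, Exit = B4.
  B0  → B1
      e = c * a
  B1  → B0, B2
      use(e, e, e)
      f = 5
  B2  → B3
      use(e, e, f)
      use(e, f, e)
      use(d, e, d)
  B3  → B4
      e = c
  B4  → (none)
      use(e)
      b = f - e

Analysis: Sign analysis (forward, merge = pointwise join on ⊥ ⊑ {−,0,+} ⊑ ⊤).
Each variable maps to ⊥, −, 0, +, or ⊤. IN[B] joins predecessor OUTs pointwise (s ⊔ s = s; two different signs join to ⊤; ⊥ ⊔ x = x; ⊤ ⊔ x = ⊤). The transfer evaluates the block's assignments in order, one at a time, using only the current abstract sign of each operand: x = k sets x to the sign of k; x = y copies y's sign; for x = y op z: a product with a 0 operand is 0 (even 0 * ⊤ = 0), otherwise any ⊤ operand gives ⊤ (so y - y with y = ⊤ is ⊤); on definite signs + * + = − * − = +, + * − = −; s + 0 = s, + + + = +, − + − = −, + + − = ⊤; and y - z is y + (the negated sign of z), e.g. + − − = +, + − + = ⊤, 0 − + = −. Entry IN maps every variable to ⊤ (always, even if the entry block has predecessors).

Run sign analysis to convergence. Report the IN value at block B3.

Per-block solution:
  B0:  IN=(all ⊤)  OUT=(all ⊤)
  B1:  IN=(all ⊤)  OUT={f:+; rest ⊤}
  B2:  IN={f:+; rest ⊤}  OUT={f:+; rest ⊤}
  B3:  IN={f:+; rest ⊤}  OUT={f:+; rest ⊤}
  B4:  IN={f:+; rest ⊤}  OUT={f:+; rest ⊤}

Merge at B3: IN[B3] = OUT[B2] = {a: ⊤, b: ⊤, c: ⊤, d: ⊤, e: ⊤, f: +}

Answer: {a: ⊤, b: ⊤, c: ⊤, d: ⊤, e: ⊤, f: +}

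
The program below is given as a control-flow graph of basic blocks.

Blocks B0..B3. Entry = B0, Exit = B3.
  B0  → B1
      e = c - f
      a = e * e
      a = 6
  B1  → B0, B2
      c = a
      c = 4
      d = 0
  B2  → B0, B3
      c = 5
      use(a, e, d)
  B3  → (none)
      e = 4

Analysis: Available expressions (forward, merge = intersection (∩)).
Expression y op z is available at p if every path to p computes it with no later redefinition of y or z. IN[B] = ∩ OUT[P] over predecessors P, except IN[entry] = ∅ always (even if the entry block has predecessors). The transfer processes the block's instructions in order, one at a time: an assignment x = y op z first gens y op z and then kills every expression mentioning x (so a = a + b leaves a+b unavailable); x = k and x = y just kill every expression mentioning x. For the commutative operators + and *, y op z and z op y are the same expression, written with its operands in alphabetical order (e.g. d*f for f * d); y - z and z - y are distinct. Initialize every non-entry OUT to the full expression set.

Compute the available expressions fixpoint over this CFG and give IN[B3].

Fixpoint table:
  B0:   IN={}   OUT={c-f, e*e}
  B1:   IN={c-f, e*e}   OUT={e*e}
  B2:   IN={e*e}   OUT={e*e}
  B3:   IN={e*e}   OUT={}

Merge at B3: IN[B3] = OUT[B2] = {e*e}

Answer: {e*e}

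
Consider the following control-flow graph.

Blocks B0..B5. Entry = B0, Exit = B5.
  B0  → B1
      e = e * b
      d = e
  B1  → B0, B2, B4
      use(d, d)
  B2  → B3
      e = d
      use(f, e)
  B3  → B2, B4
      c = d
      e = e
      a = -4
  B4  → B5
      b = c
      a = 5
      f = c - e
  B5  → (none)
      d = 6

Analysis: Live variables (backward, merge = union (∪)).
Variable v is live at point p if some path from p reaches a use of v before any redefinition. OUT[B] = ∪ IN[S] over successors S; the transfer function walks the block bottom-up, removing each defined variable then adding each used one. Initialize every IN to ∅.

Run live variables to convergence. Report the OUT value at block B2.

Answer: {d, e, f}

Derivation:
Per-block solution:
  B0:  IN={b, c, e, f}  OUT={b, c, d, e, f}
  B1:  IN={b, c, d, e, f}  OUT={b, c, d, e, f}
  B2:  IN={d, f}  OUT={d, e, f}
  B3:  IN={d, e, f}  OUT={c, d, e, f}
  B4:  IN={c, e}  OUT={}
  B5:  IN={}  OUT={}

Merge at B2: OUT[B2] = IN[B3] = {d, e, f}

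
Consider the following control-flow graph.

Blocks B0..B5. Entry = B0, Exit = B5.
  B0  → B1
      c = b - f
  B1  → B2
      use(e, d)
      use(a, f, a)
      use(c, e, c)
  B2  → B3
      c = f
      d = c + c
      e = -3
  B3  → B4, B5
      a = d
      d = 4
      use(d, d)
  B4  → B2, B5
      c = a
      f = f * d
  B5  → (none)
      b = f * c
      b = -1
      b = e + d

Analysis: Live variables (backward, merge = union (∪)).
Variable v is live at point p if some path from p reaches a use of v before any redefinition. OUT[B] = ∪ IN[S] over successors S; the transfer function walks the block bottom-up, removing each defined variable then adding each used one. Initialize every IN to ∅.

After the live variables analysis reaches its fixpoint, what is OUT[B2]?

Answer: {c, d, e, f}

Working:
Per-block solution:
  B0: | IN={a, b, d, e, f} | OUT={a, c, d, e, f}
  B1: | IN={a, c, d, e, f} | OUT={f}
  B2: | IN={f} | OUT={c, d, e, f}
  B3: | IN={c, d, e, f} | OUT={a, c, d, e, f}
  B4: | IN={a, d, e, f} | OUT={c, d, e, f}
  B5: | IN={c, d, e, f} | OUT={}

Merge at B2: OUT[B2] = IN[B3] = {c, d, e, f}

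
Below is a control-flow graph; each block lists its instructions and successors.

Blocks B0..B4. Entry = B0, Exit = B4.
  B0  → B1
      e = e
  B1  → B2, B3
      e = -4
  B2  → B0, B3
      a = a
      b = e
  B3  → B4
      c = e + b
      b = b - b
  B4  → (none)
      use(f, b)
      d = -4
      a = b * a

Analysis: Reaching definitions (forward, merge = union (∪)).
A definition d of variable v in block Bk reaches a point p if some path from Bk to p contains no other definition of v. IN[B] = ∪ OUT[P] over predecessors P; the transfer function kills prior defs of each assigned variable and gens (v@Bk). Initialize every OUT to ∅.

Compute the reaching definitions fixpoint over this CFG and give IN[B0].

Converged values:
  B0:  IN={a@B2, b@B2, e@B1}  OUT={a@B2, b@B2, e@B0}
  B1:  IN={a@B2, b@B2, e@B0}  OUT={a@B2, b@B2, e@B1}
  B2:  IN={a@B2, b@B2, e@B1}  OUT={a@B2, b@B2, e@B1}
  B3:  IN={a@B2, b@B2, e@B1}  OUT={a@B2, b@B3, c@B3, e@B1}
  B4:  IN={a@B2, b@B3, c@B3, e@B1}  OUT={a@B4, b@B3, c@B3, d@B4, e@B1}

Merge at B0 (entry node, so the boundary value {} is joined with the incoming edge(s)): IN[B0] = {} ⊔ OUT[B2] = {a@B2, b@B2, e@B1}

Answer: {a@B2, b@B2, e@B1}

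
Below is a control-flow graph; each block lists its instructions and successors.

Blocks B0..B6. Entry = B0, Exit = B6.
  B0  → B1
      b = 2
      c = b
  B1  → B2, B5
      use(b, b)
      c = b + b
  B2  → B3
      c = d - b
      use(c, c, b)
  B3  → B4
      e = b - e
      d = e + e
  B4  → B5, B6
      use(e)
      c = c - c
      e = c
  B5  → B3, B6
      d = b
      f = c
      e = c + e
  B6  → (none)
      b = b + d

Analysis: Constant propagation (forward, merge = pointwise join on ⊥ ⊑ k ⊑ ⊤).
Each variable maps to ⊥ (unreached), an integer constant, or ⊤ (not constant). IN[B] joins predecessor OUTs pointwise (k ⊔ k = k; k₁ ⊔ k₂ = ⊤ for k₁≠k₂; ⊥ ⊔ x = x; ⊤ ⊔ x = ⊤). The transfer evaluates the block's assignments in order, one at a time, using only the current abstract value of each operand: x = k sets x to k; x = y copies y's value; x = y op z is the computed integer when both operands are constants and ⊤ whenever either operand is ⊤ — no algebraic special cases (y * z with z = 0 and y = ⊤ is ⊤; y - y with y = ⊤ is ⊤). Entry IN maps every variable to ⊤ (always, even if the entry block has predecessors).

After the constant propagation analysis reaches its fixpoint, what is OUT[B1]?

Answer: {a: ⊤, b: 2, c: 4, d: ⊤, e: ⊤, f: ⊤}

Working:
Fixpoint table:
  B0:  IN=(all ⊤)  OUT={b:2, c:2; rest ⊤}
  B1:  IN={b:2, c:2; rest ⊤}  OUT={b:2, c:4; rest ⊤}
  B2:  IN={b:2, c:4; rest ⊤}  OUT={b:2; rest ⊤}
  B3:  IN={b:2; rest ⊤}  OUT={b:2; rest ⊤}
  B4:  IN={b:2; rest ⊤}  OUT={b:2; rest ⊤}
  B5:  IN={b:2; rest ⊤}  OUT={b:2, d:2; rest ⊤}
  B6:  IN={b:2; rest ⊤}  OUT=(all ⊤)

Merge at B1: IN[B1] = OUT[B0] = {a: ⊤, b: 2, c: 2, d: ⊤, e: ⊤, f: ⊤}
Applying B1's transfer function to that IN value gives OUT[B1] (row B1 above).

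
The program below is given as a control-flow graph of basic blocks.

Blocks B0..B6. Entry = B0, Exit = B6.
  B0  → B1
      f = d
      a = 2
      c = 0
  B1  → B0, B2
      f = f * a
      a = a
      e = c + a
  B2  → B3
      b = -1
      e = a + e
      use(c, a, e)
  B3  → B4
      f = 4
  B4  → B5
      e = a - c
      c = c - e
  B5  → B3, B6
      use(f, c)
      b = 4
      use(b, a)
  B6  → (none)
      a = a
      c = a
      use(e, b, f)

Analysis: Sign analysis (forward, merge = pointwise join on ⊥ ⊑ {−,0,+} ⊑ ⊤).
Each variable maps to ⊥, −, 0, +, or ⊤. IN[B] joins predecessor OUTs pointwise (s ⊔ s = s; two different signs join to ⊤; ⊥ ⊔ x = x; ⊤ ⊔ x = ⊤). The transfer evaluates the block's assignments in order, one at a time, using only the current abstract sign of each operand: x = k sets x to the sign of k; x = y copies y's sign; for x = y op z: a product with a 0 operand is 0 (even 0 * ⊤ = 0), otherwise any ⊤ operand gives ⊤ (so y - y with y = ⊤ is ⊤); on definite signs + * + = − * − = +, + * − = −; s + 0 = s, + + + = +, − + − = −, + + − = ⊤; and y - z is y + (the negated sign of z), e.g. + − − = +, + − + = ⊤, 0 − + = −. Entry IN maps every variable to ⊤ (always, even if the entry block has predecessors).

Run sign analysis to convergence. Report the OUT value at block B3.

Fixpoint table:
  B0:  IN=(all ⊤)  OUT={a:+, c:0; rest ⊤}
  B1:  IN={a:+, c:0; rest ⊤}  OUT={a:+, c:0, e:+; rest ⊤}
  B2:  IN={a:+, c:0, e:+; rest ⊤}  OUT={a:+, b:-, c:0, e:+; rest ⊤}
  B3:  IN={a:+; rest ⊤}  OUT={a:+, f:+; rest ⊤}
  B4:  IN={a:+, f:+; rest ⊤}  OUT={a:+, f:+; rest ⊤}
  B5:  IN={a:+, f:+; rest ⊤}  OUT={a:+, b:+, f:+; rest ⊤}
  B6:  IN={a:+, b:+, f:+; rest ⊤}  OUT={a:+, b:+, c:+, f:+; rest ⊤}

Merge at B3: IN[B3] = OUT[B2] ⊔ OUT[B5] = {a: +, b: ⊤, c: ⊤, d: ⊤, e: ⊤, f: ⊤}
Applying B3's transfer function to that IN value gives OUT[B3] (row B3 above).

Answer: {a: +, b: ⊤, c: ⊤, d: ⊤, e: ⊤, f: +}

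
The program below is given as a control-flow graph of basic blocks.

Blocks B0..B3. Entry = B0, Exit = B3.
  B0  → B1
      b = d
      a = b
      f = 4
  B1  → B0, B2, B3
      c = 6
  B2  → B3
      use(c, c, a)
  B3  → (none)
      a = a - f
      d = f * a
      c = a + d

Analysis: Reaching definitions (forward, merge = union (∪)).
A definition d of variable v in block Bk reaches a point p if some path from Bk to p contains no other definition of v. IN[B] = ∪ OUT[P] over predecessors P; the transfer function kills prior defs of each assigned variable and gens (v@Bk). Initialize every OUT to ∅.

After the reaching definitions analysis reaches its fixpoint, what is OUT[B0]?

Answer: {a@B0, b@B0, c@B1, f@B0}

Working:
Converged values:
  B0: | IN={a@B0, b@B0, c@B1, f@B0} | OUT={a@B0, b@B0, c@B1, f@B0}
  B1: | IN={a@B0, b@B0, c@B1, f@B0} | OUT={a@B0, b@B0, c@B1, f@B0}
  B2: | IN={a@B0, b@B0, c@B1, f@B0} | OUT={a@B0, b@B0, c@B1, f@B0}
  B3: | IN={a@B0, b@B0, c@B1, f@B0} | OUT={a@B3, b@B0, c@B3, d@B3, f@B0}

Merge at B0 (entry node, so the boundary value {} is joined with the incoming edge(s)): IN[B0] = {} ⊔ OUT[B1] = {a@B0, b@B0, c@B1, f@B0}
Applying B0's transfer function to that IN value gives OUT[B0] (row B0 above).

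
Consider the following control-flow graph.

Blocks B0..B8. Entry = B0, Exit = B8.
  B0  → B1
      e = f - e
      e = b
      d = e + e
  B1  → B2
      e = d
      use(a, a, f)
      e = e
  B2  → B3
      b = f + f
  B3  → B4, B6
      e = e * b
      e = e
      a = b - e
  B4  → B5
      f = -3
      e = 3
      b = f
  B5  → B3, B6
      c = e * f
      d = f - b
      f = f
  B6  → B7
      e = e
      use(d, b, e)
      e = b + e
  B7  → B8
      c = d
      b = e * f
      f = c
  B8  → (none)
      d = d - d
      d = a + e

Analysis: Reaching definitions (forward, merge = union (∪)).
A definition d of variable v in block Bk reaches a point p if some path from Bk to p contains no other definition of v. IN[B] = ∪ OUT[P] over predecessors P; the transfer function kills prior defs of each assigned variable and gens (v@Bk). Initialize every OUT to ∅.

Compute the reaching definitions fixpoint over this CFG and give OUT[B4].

Answer: {a@B3, b@B4, c@B5, d@B0, d@B5, e@B4, f@B4}

Derivation:
Fixpoint table:
  B0: | IN={} | OUT={d@B0, e@B0}
  B1: | IN={d@B0, e@B0} | OUT={d@B0, e@B1}
  B2: | IN={d@B0, e@B1} | OUT={b@B2, d@B0, e@B1}
  B3: | IN={a@B3, b@B2, b@B4, c@B5, d@B0, d@B5, e@B1, e@B4, f@B5} | OUT={a@B3, b@B2, b@B4, c@B5, d@B0, d@B5, e@B3, f@B5}
  B4: | IN={a@B3, b@B2, b@B4, c@B5, d@B0, d@B5, e@B3, f@B5} | OUT={a@B3, b@B4, c@B5, d@B0, d@B5, e@B4, f@B4}
  B5: | IN={a@B3, b@B4, c@B5, d@B0, d@B5, e@B4, f@B4} | OUT={a@B3, b@B4, c@B5, d@B5, e@B4, f@B5}
  B6: | IN={a@B3, b@B2, b@B4, c@B5, d@B0, d@B5, e@B3, e@B4, f@B5} | OUT={a@B3, b@B2, b@B4, c@B5, d@B0, d@B5, e@B6, f@B5}
  B7: | IN={a@B3, b@B2, b@B4, c@B5, d@B0, d@B5, e@B6, f@B5} | OUT={a@B3, b@B7, c@B7, d@B0, d@B5, e@B6, f@B7}
  B8: | IN={a@B3, b@B7, c@B7, d@B0, d@B5, e@B6, f@B7} | OUT={a@B3, b@B7, c@B7, d@B8, e@B6, f@B7}

Merge at B4: IN[B4] = OUT[B3] = {a@B3, b@B2, b@B4, c@B5, d@B0, d@B5, e@B3, f@B5}
Applying B4's transfer function to that IN value gives OUT[B4] (row B4 above).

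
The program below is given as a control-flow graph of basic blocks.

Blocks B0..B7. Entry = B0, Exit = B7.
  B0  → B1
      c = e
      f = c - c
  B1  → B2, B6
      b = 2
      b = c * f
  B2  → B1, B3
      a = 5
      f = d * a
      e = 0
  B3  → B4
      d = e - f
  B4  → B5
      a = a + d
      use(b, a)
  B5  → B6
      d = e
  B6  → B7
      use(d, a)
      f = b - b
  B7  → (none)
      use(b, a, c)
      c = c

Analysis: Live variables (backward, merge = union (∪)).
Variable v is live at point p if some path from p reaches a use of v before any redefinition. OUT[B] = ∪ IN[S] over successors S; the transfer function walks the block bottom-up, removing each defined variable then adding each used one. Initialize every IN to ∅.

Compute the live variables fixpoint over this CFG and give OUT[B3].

Per-block solution:
  B0:   IN={a, d, e}   OUT={a, c, d, f}
  B1:   IN={a, c, d, f}   OUT={a, b, c, d}
  B2:   IN={b, c, d}   OUT={a, b, c, d, e, f}
  B3:   IN={a, b, c, e, f}   OUT={a, b, c, d, e}
  B4:   IN={a, b, c, d, e}   OUT={a, b, c, e}
  B5:   IN={a, b, c, e}   OUT={a, b, c, d}
  B6:   IN={a, b, c, d}   OUT={a, b, c}
  B7:   IN={a, b, c}   OUT={}

Merge at B3: OUT[B3] = IN[B4] = {a, b, c, d, e}

Answer: {a, b, c, d, e}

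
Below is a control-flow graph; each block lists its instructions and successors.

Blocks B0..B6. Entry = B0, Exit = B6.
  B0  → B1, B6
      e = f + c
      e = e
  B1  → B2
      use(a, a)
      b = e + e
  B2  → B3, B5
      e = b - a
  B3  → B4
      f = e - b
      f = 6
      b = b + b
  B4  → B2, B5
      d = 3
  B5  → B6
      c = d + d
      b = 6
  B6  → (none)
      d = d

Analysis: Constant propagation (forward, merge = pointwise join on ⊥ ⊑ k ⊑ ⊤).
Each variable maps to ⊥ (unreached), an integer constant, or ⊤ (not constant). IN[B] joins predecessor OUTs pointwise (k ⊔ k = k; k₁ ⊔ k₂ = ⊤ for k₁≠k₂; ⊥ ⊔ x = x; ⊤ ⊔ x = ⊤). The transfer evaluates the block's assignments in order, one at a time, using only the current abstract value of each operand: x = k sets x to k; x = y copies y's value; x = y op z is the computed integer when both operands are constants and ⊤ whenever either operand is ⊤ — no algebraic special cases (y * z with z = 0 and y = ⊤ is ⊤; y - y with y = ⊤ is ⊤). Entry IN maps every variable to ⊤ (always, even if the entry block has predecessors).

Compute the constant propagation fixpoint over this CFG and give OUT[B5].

Per-block solution:
  B0:  IN=(all ⊤)  OUT=(all ⊤)
  B1:  IN=(all ⊤)  OUT=(all ⊤)
  B2:  IN=(all ⊤)  OUT=(all ⊤)
  B3:  IN=(all ⊤)  OUT={f:6; rest ⊤}
  B4:  IN={f:6; rest ⊤}  OUT={d:3, f:6; rest ⊤}
  B5:  IN=(all ⊤)  OUT={b:6; rest ⊤}
  B6:  IN=(all ⊤)  OUT=(all ⊤)

Merge at B5: IN[B5] = OUT[B2] ⊔ OUT[B4] = {a: ⊤, b: ⊤, c: ⊤, d: ⊤, e: ⊤, f: ⊤}
Applying B5's transfer function to that IN value gives OUT[B5] (row B5 above).

Answer: {a: ⊤, b: 6, c: ⊤, d: ⊤, e: ⊤, f: ⊤}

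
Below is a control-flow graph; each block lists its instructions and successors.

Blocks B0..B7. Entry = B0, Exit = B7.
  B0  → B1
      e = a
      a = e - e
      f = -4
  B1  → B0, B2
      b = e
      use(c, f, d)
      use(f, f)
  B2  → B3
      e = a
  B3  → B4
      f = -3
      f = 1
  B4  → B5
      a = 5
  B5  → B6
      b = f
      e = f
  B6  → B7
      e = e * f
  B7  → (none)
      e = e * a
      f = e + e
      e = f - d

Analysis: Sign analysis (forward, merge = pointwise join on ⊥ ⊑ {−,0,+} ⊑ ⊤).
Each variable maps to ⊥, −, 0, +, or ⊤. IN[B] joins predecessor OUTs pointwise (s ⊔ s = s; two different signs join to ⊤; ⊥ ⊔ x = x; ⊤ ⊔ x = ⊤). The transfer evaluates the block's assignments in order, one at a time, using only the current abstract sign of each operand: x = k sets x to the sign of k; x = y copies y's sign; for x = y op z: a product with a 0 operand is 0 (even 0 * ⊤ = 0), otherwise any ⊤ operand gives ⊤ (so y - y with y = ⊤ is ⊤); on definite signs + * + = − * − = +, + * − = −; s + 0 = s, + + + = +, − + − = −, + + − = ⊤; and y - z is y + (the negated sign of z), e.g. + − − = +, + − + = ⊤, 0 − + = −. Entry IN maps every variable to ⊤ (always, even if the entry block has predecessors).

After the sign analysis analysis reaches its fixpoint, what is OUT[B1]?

Per-block solution:
  B0: | IN=(all ⊤) | OUT={f:-; rest ⊤}
  B1: | IN={f:-; rest ⊤} | OUT={f:-; rest ⊤}
  B2: | IN={f:-; rest ⊤} | OUT={f:-; rest ⊤}
  B3: | IN={f:-; rest ⊤} | OUT={f:+; rest ⊤}
  B4: | IN={f:+; rest ⊤} | OUT={a:+, f:+; rest ⊤}
  B5: | IN={a:+, f:+; rest ⊤} | OUT={a:+, b:+, e:+, f:+; rest ⊤}
  B6: | IN={a:+, b:+, e:+, f:+; rest ⊤} | OUT={a:+, b:+, e:+, f:+; rest ⊤}
  B7: | IN={a:+, b:+, e:+, f:+; rest ⊤} | OUT={a:+, b:+, f:+; rest ⊤}

Merge at B1: IN[B1] = OUT[B0] = {a: ⊤, b: ⊤, c: ⊤, d: ⊤, e: ⊤, f: -}
Applying B1's transfer function to that IN value gives OUT[B1] (row B1 above).

Answer: {a: ⊤, b: ⊤, c: ⊤, d: ⊤, e: ⊤, f: -}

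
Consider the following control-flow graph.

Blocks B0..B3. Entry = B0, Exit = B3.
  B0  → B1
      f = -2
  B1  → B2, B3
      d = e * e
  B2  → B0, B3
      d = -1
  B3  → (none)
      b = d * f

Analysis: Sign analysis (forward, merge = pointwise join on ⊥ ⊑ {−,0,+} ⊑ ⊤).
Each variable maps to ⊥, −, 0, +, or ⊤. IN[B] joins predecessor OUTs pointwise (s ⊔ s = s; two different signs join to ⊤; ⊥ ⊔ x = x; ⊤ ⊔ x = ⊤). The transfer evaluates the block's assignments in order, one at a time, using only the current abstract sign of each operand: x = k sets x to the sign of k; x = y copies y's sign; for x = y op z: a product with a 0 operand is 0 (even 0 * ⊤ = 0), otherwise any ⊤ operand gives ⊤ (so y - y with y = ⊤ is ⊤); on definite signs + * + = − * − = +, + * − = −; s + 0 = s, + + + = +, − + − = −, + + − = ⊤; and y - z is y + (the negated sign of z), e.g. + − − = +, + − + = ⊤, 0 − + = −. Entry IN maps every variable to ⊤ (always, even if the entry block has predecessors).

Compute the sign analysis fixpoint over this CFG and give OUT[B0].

Answer: {a: ⊤, b: ⊤, c: ⊤, d: ⊤, e: ⊤, f: -}

Working:
Per-block solution:
  B0:  IN=(all ⊤)  OUT={f:-; rest ⊤}
  B1:  IN={f:-; rest ⊤}  OUT={f:-; rest ⊤}
  B2:  IN={f:-; rest ⊤}  OUT={d:-, f:-; rest ⊤}
  B3:  IN={f:-; rest ⊤}  OUT={f:-; rest ⊤}

Merge at B0 (entry node, so the boundary value (all ⊤) is joined with the incoming edge(s)): IN[B0] = (all ⊤) ⊔ OUT[B2] = {a: ⊤, b: ⊤, c: ⊤, d: ⊤, e: ⊤, f: ⊤}
Applying B0's transfer function to that IN value gives OUT[B0] (row B0 above).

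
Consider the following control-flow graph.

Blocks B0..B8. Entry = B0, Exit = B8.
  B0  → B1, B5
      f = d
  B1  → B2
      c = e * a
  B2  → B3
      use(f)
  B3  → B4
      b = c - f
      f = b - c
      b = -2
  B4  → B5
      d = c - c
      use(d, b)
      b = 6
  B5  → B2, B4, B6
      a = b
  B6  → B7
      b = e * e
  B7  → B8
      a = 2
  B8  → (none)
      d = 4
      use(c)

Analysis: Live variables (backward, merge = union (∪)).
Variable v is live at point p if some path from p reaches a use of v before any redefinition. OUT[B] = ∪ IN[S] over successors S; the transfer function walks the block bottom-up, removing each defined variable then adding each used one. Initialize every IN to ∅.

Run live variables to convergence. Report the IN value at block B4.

Answer: {b, c, e, f}

Trace:
Per-block solution:
  B0:   IN={a, b, c, d, e}   OUT={a, b, c, e, f}
  B1:   IN={a, e, f}   OUT={c, e, f}
  B2:   IN={c, e, f}   OUT={c, e, f}
  B3:   IN={c, e, f}   OUT={b, c, e, f}
  B4:   IN={b, c, e, f}   OUT={b, c, e, f}
  B5:   IN={b, c, e, f}   OUT={b, c, e, f}
  B6:   IN={c, e}   OUT={c}
  B7:   IN={c}   OUT={c}
  B8:   IN={c}   OUT={}

Merge at B4: OUT[B4] = IN[B5] = {b, c, e, f}
Applying B4's transfer function to that OUT value gives IN[B4] (row B4 above).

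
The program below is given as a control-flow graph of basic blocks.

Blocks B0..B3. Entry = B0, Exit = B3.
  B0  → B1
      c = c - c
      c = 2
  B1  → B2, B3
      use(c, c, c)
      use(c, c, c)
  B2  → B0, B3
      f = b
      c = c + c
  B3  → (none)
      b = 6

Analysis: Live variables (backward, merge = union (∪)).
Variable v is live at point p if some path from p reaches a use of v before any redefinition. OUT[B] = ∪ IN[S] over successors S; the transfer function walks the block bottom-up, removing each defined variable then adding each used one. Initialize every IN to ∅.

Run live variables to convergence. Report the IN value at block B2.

Converged values:
  B0: | IN={b, c} | OUT={b, c}
  B1: | IN={b, c} | OUT={b, c}
  B2: | IN={b, c} | OUT={b, c}
  B3: | IN={} | OUT={}

Merge at B2: OUT[B2] = IN[B0] ⊔ IN[B3] = {b, c}
Applying B2's transfer function to that OUT value gives IN[B2] (row B2 above).

Answer: {b, c}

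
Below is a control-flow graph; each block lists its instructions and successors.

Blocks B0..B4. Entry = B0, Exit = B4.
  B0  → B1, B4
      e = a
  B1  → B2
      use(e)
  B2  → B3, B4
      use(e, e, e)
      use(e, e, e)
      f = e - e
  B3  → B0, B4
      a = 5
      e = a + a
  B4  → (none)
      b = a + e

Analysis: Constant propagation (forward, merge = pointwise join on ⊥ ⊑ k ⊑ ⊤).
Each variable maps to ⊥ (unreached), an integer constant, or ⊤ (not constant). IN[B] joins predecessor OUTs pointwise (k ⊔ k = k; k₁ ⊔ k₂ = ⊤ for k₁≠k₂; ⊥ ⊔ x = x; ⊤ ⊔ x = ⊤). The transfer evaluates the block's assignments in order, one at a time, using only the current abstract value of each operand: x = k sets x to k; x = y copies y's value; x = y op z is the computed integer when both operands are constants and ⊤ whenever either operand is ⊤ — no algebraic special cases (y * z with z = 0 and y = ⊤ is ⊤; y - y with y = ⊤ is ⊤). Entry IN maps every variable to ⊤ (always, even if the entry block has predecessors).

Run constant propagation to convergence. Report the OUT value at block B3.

Answer: {a: 5, b: ⊤, c: ⊤, d: ⊤, e: 10, f: ⊤}

Working:
Per-block solution:
  B0:   IN=(all ⊤)   OUT=(all ⊤)
  B1:   IN=(all ⊤)   OUT=(all ⊤)
  B2:   IN=(all ⊤)   OUT=(all ⊤)
  B3:   IN=(all ⊤)   OUT={a:5, e:10; rest ⊤}
  B4:   IN=(all ⊤)   OUT=(all ⊤)

Merge at B3: IN[B3] = OUT[B2] = {a: ⊤, b: ⊤, c: ⊤, d: ⊤, e: ⊤, f: ⊤}
Applying B3's transfer function to that IN value gives OUT[B3] (row B3 above).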